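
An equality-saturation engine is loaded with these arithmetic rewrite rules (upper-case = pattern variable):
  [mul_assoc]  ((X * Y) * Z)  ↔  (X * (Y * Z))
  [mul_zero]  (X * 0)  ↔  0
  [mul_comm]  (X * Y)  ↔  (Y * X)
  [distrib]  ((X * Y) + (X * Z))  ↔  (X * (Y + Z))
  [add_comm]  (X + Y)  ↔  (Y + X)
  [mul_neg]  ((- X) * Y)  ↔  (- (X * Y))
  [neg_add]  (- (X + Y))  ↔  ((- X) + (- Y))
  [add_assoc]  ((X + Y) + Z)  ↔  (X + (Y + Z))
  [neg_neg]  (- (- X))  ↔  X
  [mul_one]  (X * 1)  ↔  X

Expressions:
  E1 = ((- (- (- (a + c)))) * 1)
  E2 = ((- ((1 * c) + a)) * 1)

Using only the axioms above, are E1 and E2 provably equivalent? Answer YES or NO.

(1) (- (- (a + c)))  =[neg_neg →]=  (a + c)    ⊢ ((- (a + c)) * 1)
(2) ((- (a + c)) * 1)  =[mul_one →]=  (- (a + c))
(3) (a + c)  =[add_comm →]=  (c + a)    ⊢ (- (c + a))
(4) (- (c + a))  =[mul_one ←]=  ((- (c + a)) * 1)
(5) c  =[mul_one ←]=  (c * 1)    ⊢ ((- ((c * 1) + a)) * 1)
(6) (c * 1)  =[mul_comm →]=  (1 * c)    ⊢ E2

YES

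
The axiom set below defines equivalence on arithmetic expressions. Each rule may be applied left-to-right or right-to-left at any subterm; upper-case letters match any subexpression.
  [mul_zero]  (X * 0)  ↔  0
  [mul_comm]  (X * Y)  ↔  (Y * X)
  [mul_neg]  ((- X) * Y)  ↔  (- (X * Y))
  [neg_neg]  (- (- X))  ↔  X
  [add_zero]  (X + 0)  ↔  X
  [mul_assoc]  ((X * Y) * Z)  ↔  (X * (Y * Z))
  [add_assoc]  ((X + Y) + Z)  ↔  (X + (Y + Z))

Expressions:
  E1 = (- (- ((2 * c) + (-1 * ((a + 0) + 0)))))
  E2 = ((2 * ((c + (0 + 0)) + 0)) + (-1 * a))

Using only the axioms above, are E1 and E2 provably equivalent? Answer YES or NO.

YES

(1) (a + 0)  =[add_zero →]=  a    ⊢ (- (- ((2 * c) + (-1 * (a + 0)))))
(2) (a + 0)  =[add_zero →]=  a    ⊢ (- (- ((2 * c) + (-1 * a))))
(3) (- (- ((2 * c) + (-1 * a))))  =[neg_neg →]=  ((2 * c) + (-1 * a))
(4) c  =[add_zero ←]=  (c + 0)    ⊢ ((2 * (c + 0)) + (-1 * a))
(5) c  =[add_zero ←]=  (c + 0)    ⊢ ((2 * ((c + 0) + 0)) + (-1 * a))
(6) 0  =[add_zero ←]=  (0 + 0)    ⊢ E2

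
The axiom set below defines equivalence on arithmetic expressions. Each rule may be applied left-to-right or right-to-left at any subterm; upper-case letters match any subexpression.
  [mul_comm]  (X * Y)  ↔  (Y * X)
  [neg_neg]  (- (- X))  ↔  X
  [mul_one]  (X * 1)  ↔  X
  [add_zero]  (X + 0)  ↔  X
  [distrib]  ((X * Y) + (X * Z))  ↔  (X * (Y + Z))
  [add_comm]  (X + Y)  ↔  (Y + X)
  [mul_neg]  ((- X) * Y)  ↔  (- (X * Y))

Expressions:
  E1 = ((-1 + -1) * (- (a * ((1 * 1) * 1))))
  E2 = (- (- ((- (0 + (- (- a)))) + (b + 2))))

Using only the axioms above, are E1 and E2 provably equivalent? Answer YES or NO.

The axioms are sound identities: if E1 ↔* E2 then E1 and E2 evaluate identically under any assignment.
Under a=0, b=0: E1 evaluates to 0, E2 to 2. Distinct ⇒ no rewrite sequence connects them.

NO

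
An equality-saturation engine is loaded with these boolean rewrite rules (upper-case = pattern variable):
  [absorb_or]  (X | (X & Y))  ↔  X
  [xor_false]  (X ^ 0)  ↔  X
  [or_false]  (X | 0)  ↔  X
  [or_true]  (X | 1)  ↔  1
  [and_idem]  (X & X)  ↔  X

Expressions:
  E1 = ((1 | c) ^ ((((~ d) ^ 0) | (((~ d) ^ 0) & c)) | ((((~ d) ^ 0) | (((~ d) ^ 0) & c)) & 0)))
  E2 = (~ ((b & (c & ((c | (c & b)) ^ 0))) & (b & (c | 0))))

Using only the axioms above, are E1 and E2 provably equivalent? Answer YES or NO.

The axioms are sound identities: if E1 ↔* E2 then E1 and E2 evaluate identically under any assignment.
Under b=0, c=0, d=0: E1 evaluates to 0, E2 to 1. Distinct ⇒ no rewrite sequence connects them.

NO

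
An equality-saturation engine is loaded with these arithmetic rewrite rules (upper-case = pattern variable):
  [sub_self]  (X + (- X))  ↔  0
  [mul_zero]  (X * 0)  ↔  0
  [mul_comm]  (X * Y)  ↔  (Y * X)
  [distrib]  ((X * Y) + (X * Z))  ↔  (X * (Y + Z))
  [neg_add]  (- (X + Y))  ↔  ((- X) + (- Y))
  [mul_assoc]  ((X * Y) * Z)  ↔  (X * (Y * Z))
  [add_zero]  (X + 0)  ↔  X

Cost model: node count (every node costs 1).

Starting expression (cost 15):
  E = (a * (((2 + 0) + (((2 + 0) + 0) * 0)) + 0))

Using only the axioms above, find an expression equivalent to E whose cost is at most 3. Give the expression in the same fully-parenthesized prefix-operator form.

(a * 2)   [cost 3]

1. [add_zero →] ((2 + 0) + 0)  →  (2 + 0);  E = (a * (((2 + 0) + ((2 + 0) * 0)) + 0))
2. [add_zero →] (((2 + 0) + ((2 + 0) * 0)) + 0)  →  ((2 + 0) + ((2 + 0) * 0));  E = (a * ((2 + 0) + ((2 + 0) * 0)))
3. [add_zero →] (2 + 0)  →  2;  E = (a * ((2 + 0) + (2 * 0)))
4. [mul_zero →] (2 * 0)  →  0;  E = (a * ((2 + 0) + 0))
5. [add_zero →] (2 + 0)  →  2;  E = (a * (2 + 0))
6. [add_zero →] (2 + 0)  →  2;  cost 3 ≤ 3, done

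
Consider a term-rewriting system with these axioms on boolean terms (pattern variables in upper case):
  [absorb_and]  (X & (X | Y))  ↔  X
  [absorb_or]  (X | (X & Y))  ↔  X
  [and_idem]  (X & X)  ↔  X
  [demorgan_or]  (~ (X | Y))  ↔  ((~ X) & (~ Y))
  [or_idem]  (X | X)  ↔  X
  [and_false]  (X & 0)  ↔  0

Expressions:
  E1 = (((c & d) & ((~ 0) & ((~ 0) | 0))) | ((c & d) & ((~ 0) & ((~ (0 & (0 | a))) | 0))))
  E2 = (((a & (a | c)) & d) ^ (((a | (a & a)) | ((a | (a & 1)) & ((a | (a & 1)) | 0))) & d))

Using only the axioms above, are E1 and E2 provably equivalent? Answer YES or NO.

NO

Every axiom is a valid identity, so a rewrite proof would force E1 and E2 to agree under every assignment.
At a=0, c=1, d=1: E1 = 1 but E2 = 0; they differ, so no derivation exists.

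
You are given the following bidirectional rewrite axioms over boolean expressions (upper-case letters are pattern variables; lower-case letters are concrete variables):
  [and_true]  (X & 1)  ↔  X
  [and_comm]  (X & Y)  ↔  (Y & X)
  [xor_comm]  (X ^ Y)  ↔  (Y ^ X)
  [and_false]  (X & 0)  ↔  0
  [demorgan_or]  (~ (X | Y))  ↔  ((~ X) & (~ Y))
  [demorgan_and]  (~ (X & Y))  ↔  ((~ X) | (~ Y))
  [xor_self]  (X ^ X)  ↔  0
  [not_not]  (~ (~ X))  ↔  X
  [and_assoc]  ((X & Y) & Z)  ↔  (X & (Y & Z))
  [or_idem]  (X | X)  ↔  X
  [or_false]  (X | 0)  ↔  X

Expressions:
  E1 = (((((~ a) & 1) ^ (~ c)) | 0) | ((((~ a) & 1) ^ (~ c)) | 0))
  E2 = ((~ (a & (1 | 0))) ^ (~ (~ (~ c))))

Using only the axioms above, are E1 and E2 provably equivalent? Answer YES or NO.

1. [or_idem →] (((((~ a) & 1) ^ (~ c)) | 0) | ((((~ a) & 1) ^ (~ c)) | 0))  →  ((((~ a) & 1) ^ (~ c)) | 0)
2. [or_false →] ((((~ a) & 1) ^ (~ c)) | 0)  →  (((~ a) & 1) ^ (~ c))
3. [and_true →] ((~ a) & 1)  →  (~ a);  E1 = ((~ a) ^ (~ c))
4. [and_true ←] a  →  (a & 1);  E1 = ((~ (a & 1)) ^ (~ c))
5. [or_false ←] 1  →  (1 | 0);  E1 = ((~ (a & (1 | 0))) ^ (~ c))
6. [not_not ←] c  →  (~ (~ c));  this is E2

YES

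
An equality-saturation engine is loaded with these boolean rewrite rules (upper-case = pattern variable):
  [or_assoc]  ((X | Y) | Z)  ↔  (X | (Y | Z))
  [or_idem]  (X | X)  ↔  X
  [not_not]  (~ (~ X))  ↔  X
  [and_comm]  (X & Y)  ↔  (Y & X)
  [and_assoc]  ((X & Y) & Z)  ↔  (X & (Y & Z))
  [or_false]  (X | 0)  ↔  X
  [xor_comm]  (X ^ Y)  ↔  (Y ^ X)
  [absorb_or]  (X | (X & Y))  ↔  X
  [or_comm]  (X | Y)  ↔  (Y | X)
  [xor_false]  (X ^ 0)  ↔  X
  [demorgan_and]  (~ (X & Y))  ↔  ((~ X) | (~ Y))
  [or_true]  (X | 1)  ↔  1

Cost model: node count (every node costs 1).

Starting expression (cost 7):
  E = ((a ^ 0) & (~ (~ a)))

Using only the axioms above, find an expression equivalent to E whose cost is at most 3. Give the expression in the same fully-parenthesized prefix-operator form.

(a & a)   [cost 3]

step 1: not_not (→) rewrites (~ (~ a)) into a, now ((a ^ 0) & a)
step 2: and_comm (→) rewrites ((a ^ 0) & a) into (a & (a ^ 0))
step 3: xor_false (→) rewrites (a ^ 0) into a, reaching cost 3 (bound 3)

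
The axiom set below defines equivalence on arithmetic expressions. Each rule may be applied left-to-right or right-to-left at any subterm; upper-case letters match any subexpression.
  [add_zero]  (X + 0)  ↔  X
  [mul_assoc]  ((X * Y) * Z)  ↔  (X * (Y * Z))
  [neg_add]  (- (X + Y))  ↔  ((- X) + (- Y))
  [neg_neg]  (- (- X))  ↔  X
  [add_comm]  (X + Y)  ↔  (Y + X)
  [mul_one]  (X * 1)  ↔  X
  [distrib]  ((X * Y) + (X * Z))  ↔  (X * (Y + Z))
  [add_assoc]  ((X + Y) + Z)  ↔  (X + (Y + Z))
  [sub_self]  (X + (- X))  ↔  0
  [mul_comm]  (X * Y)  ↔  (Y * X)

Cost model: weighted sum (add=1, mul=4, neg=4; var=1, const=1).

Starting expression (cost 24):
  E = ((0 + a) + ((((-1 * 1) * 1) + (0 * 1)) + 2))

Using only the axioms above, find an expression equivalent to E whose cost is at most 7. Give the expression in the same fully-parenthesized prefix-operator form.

((-1 + 2) + (0 + a))   [cost 7]

(1) ((-1 * 1) * 1)  =[mul_one →]=  (-1 * 1)    ⊢ ((0 + a) + (((-1 * 1) + (0 * 1)) + 2))
(2) (0 * 1)  =[mul_one →]=  0    ⊢ ((0 + a) + (((-1 * 1) + 0) + 2))
(3) (-1 * 1)  =[mul_one →]=  -1    ⊢ ((0 + a) + ((-1 + 0) + 2))
(4) ((0 + a) + ((-1 + 0) + 2))  =[add_comm →]=  (((-1 + 0) + 2) + (0 + a))
(5) (-1 + 0)  =[add_zero →]=  -1    ⊢ cost 7, within 7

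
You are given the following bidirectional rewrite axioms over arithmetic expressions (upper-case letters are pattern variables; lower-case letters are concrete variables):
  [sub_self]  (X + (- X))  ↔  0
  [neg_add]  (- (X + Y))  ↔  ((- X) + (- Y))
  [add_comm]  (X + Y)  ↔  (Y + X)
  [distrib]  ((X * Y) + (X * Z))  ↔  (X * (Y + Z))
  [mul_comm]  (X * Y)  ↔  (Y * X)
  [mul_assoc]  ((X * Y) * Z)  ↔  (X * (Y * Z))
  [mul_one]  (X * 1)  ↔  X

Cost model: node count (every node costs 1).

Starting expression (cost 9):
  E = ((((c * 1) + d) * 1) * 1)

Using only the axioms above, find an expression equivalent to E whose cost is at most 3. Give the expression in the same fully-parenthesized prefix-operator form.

(c + d)   [cost 3]

1. [mul_one →] (c * 1)  →  c;  E = (((c + d) * 1) * 1)
2. [mul_one →] (((c + d) * 1) * 1)  →  ((c + d) * 1)
3. [mul_one →] ((c + d) * 1)  →  (c + d);  cost 3 ≤ 3, done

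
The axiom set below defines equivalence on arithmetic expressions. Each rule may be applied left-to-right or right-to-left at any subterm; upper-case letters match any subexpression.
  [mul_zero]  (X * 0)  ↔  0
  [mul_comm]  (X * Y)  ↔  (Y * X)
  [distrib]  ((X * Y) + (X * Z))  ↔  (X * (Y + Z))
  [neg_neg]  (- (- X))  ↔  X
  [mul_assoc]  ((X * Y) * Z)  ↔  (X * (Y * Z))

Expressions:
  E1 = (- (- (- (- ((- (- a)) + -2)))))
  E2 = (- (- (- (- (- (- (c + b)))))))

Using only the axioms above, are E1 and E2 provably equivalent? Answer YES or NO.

NO

All listed rules preserve value, hence provable equivalence implies equal values everywhere; look for a separating assignment.
a=0, b=0, c=0 gives E1 ↦ -2, E2 ↦ 0; values differ ⇒ not provably equivalent.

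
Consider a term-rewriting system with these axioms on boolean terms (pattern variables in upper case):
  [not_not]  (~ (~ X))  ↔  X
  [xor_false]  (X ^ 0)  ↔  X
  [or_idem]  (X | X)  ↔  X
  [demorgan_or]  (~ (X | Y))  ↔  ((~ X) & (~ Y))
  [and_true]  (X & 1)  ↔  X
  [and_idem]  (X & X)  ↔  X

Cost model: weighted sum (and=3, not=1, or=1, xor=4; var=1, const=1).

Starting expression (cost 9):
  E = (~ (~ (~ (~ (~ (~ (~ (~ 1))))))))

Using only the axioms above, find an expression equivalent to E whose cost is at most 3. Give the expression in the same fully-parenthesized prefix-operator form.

1. [not_not →] (~ (~ (~ (~ (~ (~ (~ (~ 1))))))))  →  (~ (~ (~ (~ (~ (~ 1))))))
2. [not_not →] (~ (~ (~ 1)))  →  (~ 1);  E = (~ (~ (~ (~ 1))))
3. [not_not →] (~ (~ (~ 1)))  →  (~ 1);  cost 3 ≤ 3, done

(~ (~ 1))   [cost 3]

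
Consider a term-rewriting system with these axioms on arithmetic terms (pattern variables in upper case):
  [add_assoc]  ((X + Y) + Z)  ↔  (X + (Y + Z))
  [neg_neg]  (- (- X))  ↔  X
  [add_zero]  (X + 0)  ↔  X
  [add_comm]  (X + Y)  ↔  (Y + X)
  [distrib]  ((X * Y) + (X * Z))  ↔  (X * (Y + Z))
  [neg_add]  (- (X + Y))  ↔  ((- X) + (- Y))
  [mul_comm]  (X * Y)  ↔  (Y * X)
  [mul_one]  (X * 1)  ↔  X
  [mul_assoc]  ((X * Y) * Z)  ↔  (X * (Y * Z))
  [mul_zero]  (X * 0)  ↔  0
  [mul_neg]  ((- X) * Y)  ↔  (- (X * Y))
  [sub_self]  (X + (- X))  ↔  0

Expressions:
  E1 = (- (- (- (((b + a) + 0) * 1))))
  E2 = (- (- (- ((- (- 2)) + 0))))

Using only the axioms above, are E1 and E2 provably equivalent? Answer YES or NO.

NO

The axioms are sound identities: if E1 ↔* E2 then E1 and E2 evaluate identically under any assignment.
Under a=0, b=0: E1 evaluates to 0, E2 to -2. Distinct ⇒ no rewrite sequence connects them.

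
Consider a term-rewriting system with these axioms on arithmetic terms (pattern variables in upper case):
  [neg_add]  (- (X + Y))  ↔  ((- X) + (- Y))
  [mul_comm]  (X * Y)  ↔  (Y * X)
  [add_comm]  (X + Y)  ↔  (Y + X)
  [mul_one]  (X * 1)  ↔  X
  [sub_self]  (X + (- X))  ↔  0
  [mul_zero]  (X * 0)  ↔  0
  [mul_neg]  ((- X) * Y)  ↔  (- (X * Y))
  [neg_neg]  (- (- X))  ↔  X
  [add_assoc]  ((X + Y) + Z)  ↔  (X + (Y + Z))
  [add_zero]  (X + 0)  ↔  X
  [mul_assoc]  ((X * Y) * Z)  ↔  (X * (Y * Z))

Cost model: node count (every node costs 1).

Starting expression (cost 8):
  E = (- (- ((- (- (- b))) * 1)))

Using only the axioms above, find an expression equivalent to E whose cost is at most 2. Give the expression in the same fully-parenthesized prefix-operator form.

step 1: neg_neg (→) rewrites (- (- b)) into b, now (- (- ((- b) * 1)))
step 2: neg_neg (→) rewrites (- (- ((- b) * 1))) into ((- b) * 1)
step 3: mul_one (→) rewrites ((- b) * 1) into (- b), reaching cost 2 (bound 2)

(- b)   [cost 2]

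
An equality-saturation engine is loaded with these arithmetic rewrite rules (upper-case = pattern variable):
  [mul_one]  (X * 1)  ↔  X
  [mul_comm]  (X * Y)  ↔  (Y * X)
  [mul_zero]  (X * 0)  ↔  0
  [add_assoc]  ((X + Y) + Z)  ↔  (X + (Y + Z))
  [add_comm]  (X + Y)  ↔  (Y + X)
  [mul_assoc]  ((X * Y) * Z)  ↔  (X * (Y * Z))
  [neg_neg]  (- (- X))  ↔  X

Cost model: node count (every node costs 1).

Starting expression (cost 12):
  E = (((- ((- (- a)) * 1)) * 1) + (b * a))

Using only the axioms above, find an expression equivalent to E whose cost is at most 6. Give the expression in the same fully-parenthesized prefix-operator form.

step 1: mul_one (→) rewrites ((- ((- (- a)) * 1)) * 1) into (- ((- (- a)) * 1)), now ((- ((- (- a)) * 1)) + (b * a))
step 2: mul_one (→) rewrites ((- (- a)) * 1) into (- (- a)), now ((- (- (- a))) + (b * a))
step 3: neg_neg (→) rewrites (- (- a)) into a, reaching cost 6 (bound 6)

((- a) + (b * a))   [cost 6]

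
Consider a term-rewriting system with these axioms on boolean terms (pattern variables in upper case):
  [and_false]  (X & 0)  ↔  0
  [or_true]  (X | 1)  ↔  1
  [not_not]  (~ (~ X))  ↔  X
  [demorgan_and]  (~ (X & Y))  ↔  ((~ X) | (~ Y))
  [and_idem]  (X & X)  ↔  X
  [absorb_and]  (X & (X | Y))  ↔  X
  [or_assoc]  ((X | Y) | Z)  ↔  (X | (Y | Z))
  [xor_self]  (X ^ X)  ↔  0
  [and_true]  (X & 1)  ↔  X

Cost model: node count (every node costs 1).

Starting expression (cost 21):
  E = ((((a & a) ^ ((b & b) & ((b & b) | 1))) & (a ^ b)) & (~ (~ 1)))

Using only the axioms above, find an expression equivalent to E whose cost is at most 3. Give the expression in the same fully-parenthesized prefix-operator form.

step 1: absorb_and (→) rewrites ((b & b) & ((b & b) | 1)) into (b & b), now ((((a & a) ^ (b & b)) & (a ^ b)) & (~ (~ 1)))
step 2: not_not (→) rewrites (~ (~ 1)) into 1, now ((((a & a) ^ (b & b)) & (a ^ b)) & 1)
step 3: and_idem (→) rewrites (b & b) into b, now ((((a & a) ^ b) & (a ^ b)) & 1)
step 4: and_true (→) rewrites ((((a & a) ^ b) & (a ^ b)) & 1) into (((a & a) ^ b) & (a ^ b))
step 5: and_idem (→) rewrites (a & a) into a, now ((a ^ b) & (a ^ b))
step 6: and_idem (→) rewrites ((a ^ b) & (a ^ b)) into (a ^ b), reaching cost 3 (bound 3)

(a ^ b)   [cost 3]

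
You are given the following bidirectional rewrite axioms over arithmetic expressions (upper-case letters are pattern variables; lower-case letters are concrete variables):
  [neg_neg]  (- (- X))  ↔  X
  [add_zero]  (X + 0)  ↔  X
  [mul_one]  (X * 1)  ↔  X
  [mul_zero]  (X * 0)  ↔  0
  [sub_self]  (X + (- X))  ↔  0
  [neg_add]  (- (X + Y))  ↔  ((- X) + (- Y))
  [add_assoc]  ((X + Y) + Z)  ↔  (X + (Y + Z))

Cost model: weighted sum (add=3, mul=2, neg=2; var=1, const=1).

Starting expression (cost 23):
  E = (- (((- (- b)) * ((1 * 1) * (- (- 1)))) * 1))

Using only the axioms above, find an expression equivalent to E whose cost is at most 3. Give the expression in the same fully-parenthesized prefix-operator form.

(- b)   [cost 3]

(1) (- (- 1))  =[neg_neg →]=  1    ⊢ (- (((- (- b)) * ((1 * 1) * 1)) * 1))
(2) ((1 * 1) * 1)  =[mul_one →]=  (1 * 1)    ⊢ (- (((- (- b)) * (1 * 1)) * 1))
(3) (1 * 1)  =[mul_one →]=  1    ⊢ (- (((- (- b)) * 1) * 1))
(4) ((- (- b)) * 1)  =[mul_one →]=  (- (- b))    ⊢ (- ((- (- b)) * 1))
(5) (- (- b))  =[neg_neg →]=  b    ⊢ (- (b * 1))
(6) (b * 1)  =[mul_one →]=  b    ⊢ cost 3, within 3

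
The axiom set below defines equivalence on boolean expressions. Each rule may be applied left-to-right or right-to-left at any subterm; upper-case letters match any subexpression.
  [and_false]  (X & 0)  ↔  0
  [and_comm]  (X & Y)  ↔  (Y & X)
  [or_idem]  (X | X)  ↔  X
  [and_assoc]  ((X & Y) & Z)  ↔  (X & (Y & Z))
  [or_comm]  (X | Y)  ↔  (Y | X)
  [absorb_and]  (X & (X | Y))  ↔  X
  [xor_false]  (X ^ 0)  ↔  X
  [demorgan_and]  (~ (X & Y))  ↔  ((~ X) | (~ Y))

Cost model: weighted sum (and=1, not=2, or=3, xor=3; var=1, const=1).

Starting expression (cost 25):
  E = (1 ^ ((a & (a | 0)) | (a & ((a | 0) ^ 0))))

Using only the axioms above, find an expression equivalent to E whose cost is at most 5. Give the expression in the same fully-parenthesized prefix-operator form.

(1 ^ a)   [cost 5]

1. [xor_false →] ((a | 0) ^ 0)  →  (a | 0);  E = (1 ^ ((a & (a | 0)) | (a & (a | 0))))
2. [or_idem →] ((a & (a | 0)) | (a & (a | 0)))  →  (a & (a | 0));  E = (1 ^ (a & (a | 0)))
3. [absorb_and →] (a & (a | 0))  →  a;  cost 5 ≤ 5, done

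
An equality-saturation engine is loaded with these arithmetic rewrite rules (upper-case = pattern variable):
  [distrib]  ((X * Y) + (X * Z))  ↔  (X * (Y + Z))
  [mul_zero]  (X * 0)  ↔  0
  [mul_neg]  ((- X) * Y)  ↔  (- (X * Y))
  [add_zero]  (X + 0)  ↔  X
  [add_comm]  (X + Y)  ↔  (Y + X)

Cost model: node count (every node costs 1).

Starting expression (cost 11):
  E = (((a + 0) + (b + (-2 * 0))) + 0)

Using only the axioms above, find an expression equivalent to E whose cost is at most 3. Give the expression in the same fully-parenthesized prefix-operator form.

(a + b)   [cost 3]

(1) (((a + 0) + (b + (-2 * 0))) + 0)  =[add_zero →]=  ((a + 0) + (b + (-2 * 0)))
(2) (-2 * 0)  =[mul_zero →]=  0    ⊢ ((a + 0) + (b + 0))
(3) (b + 0)  =[add_zero →]=  b    ⊢ ((a + 0) + b)
(4) (a + 0)  =[add_zero →]=  a    ⊢ cost 3, within 3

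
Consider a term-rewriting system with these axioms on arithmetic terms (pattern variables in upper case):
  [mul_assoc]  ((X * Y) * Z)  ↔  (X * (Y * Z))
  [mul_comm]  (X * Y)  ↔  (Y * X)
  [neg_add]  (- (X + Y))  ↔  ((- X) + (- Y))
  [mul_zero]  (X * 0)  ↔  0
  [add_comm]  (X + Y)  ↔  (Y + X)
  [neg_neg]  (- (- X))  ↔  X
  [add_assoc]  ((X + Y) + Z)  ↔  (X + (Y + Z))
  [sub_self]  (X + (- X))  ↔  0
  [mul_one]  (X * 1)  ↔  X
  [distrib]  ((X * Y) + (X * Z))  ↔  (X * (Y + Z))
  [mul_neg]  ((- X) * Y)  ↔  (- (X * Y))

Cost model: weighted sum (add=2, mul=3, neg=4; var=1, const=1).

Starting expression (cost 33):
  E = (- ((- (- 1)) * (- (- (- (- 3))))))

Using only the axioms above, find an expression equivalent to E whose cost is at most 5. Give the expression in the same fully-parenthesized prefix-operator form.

step 1: neg_neg (→) rewrites (- (- 3)) into 3, now (- ((- (- 1)) * (- (- 3))))
step 2: neg_neg (→) rewrites (- (- 1)) into 1, now (- (1 * (- (- 3))))
step 3: neg_neg (→) rewrites (- (- 3)) into 3, now (- (1 * 3))
step 4: mul_comm (→) rewrites (1 * 3) into (3 * 1), now (- (3 * 1))
step 5: mul_one (→) rewrites (3 * 1) into 3, reaching cost 5 (bound 5)

(- 3)   [cost 5]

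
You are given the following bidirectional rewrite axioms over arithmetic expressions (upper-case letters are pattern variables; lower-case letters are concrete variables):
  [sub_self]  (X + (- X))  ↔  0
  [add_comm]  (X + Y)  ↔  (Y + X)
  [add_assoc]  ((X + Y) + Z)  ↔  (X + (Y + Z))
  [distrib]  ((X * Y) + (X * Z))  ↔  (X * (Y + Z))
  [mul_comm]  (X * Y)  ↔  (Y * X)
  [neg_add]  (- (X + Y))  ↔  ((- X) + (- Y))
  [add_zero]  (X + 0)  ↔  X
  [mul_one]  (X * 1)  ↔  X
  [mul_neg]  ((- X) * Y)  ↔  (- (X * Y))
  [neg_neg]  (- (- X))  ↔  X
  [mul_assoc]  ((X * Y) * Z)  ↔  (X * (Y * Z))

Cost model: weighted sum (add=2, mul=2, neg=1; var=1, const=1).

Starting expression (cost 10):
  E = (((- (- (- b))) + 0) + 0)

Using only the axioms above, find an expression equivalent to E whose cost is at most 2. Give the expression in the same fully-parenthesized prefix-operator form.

(- b)   [cost 2]

(1) (((- (- (- b))) + 0) + 0)  =[add_zero →]=  ((- (- (- b))) + 0)
(2) (- (- (- b)))  =[neg_neg →]=  (- b)    ⊢ ((- b) + 0)
(3) ((- b) + 0)  =[add_zero →]=  (- b)    ⊢ cost 2, within 2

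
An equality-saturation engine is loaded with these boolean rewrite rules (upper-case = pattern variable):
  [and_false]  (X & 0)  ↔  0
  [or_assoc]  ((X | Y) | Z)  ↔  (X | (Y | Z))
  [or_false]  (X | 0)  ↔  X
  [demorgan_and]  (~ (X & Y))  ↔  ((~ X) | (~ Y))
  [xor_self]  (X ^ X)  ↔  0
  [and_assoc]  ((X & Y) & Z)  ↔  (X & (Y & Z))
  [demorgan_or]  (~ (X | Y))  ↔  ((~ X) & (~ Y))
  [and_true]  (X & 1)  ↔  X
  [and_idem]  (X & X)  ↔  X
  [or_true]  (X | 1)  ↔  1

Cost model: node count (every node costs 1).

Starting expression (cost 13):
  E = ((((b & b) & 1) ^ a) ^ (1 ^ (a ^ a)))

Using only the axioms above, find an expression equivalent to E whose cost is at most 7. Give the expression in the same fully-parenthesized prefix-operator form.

step 1: and_true (→) rewrites ((b & b) & 1) into (b & b), now (((b & b) ^ a) ^ (1 ^ (a ^ a)))
step 2: xor_self (→) rewrites (a ^ a) into 0, now (((b & b) ^ a) ^ (1 ^ 0))
step 3: and_idem (→) rewrites (b & b) into b, reaching cost 7 (bound 7)

((b ^ a) ^ (1 ^ 0))   [cost 7]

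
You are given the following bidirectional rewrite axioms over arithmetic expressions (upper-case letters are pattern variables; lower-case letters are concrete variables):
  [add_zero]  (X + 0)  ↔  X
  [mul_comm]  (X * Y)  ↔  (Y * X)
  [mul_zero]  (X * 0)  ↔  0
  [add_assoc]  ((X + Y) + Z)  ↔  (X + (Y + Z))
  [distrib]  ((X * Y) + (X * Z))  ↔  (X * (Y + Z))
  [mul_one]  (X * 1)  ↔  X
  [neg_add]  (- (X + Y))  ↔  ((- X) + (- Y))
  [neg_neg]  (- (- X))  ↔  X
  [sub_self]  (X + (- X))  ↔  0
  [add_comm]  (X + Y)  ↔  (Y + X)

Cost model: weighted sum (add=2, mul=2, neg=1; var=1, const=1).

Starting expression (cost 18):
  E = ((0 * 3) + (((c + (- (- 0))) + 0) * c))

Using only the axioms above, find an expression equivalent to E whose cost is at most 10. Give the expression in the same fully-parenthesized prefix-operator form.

((0 * 3) + (c * c))   [cost 10]

(1) (- (- 0))  =[neg_neg →]=  0    ⊢ ((0 * 3) + (((c + 0) + 0) * c))
(2) (c + 0)  =[add_zero →]=  c    ⊢ ((0 * 3) + ((c + 0) * c))
(3) (c + 0)  =[add_zero →]=  c    ⊢ cost 10, within 10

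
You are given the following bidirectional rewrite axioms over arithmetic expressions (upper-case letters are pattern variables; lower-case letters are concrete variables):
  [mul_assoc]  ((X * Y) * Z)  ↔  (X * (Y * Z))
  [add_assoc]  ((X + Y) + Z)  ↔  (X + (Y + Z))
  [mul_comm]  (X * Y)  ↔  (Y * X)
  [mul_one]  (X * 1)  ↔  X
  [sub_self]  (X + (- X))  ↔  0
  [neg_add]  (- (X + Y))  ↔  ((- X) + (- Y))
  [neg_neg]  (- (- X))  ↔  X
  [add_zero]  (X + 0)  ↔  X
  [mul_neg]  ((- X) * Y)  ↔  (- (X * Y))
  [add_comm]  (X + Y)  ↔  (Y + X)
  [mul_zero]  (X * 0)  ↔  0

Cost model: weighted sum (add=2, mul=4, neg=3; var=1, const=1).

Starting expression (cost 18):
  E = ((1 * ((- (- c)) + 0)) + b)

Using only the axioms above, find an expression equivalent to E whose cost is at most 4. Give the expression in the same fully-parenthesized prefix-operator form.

(1) (- (- c))  =[neg_neg →]=  c    ⊢ ((1 * (c + 0)) + b)
(2) (1 * (c + 0))  =[mul_comm →]=  ((c + 0) * 1)    ⊢ (((c + 0) * 1) + b)
(3) (c + 0)  =[add_zero →]=  c    ⊢ ((c * 1) + b)
(4) (c * 1)  =[mul_one →]=  c    ⊢ cost 4, within 4

(c + b)   [cost 4]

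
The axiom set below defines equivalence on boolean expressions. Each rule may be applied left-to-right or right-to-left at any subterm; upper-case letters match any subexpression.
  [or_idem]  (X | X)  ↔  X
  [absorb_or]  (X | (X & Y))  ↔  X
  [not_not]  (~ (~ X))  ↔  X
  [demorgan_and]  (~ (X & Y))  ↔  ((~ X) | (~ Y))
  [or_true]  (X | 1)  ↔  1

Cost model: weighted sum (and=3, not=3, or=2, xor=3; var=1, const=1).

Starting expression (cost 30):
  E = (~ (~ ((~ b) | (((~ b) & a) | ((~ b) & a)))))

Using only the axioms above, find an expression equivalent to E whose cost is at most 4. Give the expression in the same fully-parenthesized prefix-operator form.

(1) (((~ b) & a) | ((~ b) & a))  =[or_idem →]=  ((~ b) & a)    ⊢ (~ (~ ((~ b) | ((~ b) & a))))
(2) (~ (~ ((~ b) | ((~ b) & a))))  =[not_not →]=  ((~ b) | ((~ b) & a))
(3) ((~ b) | ((~ b) & a))  =[absorb_or →]=  (~ b)    ⊢ cost 4, within 4

(~ b)   [cost 4]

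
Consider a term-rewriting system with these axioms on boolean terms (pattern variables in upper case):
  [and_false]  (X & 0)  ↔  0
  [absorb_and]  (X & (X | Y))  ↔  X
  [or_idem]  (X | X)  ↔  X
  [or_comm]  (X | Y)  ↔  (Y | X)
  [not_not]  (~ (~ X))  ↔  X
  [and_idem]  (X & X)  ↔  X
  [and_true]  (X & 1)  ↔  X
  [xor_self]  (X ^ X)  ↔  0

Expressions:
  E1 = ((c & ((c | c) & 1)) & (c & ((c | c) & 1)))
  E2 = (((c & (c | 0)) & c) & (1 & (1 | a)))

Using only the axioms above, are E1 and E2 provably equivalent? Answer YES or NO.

step 1: and_idem (→) rewrites ((c & ((c | c) & 1)) & (c & ((c | c) & 1))) into (c & ((c | c) & 1))
step 2: and_true (→) rewrites ((c | c) & 1) into (c | c), now (c & (c | c))
step 3: or_idem (→) rewrites (c | c) into c, now (c & c)
step 4: and_true (←) rewrites (c & c) into ((c & c) & 1)
step 5: absorb_and (←) rewrites c into (c & (c | 0)), now (((c & (c | 0)) & c) & 1)
step 6: absorb_and (←) rewrites 1 into (1 & (1 | a)), which is E2

YES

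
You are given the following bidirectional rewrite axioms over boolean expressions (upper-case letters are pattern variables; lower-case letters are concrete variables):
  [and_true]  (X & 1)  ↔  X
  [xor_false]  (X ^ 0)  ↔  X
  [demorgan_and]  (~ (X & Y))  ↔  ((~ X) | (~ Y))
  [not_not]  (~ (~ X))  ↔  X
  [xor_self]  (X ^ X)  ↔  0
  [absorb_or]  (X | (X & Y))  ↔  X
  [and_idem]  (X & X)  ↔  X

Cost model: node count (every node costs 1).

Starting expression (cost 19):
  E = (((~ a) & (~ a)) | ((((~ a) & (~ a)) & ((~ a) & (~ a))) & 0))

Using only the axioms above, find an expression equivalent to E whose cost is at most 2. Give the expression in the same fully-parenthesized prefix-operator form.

(1) (((~ a) & (~ a)) & ((~ a) & (~ a)))  =[and_idem →]=  ((~ a) & (~ a))    ⊢ (((~ a) & (~ a)) | (((~ a) & (~ a)) & 0))
(2) (((~ a) & (~ a)) | (((~ a) & (~ a)) & 0))  =[absorb_or →]=  ((~ a) & (~ a))
(3) ((~ a) & (~ a))  =[and_idem →]=  (~ a)    ⊢ cost 2, within 2

(~ a)   [cost 2]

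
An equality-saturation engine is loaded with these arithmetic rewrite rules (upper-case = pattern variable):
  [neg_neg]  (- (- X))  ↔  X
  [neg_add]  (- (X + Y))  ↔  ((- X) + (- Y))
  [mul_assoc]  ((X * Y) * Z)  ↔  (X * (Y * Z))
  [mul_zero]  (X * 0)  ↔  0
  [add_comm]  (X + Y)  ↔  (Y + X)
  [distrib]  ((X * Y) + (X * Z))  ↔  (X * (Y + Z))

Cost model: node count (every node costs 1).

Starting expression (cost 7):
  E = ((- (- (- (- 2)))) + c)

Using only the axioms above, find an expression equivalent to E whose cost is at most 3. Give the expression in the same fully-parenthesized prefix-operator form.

(2 + c)   [cost 3]

(1) (- (- 2))  =[neg_neg →]=  2    ⊢ ((- (- 2)) + c)
(2) (- (- 2))  =[neg_neg →]=  2    ⊢ cost 3, within 3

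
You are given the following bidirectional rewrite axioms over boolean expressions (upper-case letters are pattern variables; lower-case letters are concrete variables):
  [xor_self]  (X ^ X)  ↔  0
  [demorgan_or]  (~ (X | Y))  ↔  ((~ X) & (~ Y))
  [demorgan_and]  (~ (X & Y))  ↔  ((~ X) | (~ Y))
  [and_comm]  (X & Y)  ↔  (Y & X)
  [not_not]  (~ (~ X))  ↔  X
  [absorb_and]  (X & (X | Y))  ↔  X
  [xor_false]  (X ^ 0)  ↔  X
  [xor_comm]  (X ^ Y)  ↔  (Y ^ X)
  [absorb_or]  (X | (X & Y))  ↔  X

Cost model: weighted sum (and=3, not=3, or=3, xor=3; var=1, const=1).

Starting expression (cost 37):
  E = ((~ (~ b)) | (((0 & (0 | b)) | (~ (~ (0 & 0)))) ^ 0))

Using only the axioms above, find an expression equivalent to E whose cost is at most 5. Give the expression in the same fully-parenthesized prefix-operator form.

(b | 0)   [cost 5]

1. [xor_false →] (((0 & (0 | b)) | (~ (~ (0 & 0)))) ^ 0)  →  ((0 & (0 | b)) | (~ (~ (0 & 0))));  E = ((~ (~ b)) | ((0 & (0 | b)) | (~ (~ (0 & 0)))))
2. [not_not →] (~ (~ b))  →  b;  E = (b | ((0 & (0 | b)) | (~ (~ (0 & 0)))))
3. [absorb_and →] (0 & (0 | b))  →  0;  E = (b | (0 | (~ (~ (0 & 0)))))
4. [not_not →] (~ (~ (0 & 0)))  →  (0 & 0);  E = (b | (0 | (0 & 0)))
5. [absorb_or →] (0 | (0 & 0))  →  0;  cost 5 ≤ 5, done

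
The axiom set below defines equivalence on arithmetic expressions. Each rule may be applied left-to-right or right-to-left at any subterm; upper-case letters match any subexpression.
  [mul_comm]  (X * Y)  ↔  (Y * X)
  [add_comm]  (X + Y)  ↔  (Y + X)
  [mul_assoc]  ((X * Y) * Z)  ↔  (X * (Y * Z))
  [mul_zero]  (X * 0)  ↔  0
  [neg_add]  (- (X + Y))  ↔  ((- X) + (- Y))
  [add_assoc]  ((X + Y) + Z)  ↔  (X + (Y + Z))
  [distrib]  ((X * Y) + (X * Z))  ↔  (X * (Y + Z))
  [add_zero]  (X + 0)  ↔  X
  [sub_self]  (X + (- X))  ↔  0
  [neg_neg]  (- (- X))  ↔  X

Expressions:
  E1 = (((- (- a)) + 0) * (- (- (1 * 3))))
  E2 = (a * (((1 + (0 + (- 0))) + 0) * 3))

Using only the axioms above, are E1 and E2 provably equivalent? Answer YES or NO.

YES

1. [neg_neg →] (- (- (1 * 3)))  →  (1 * 3);  E1 = (((- (- a)) + 0) * (1 * 3))
2. [add_zero →] ((- (- a)) + 0)  →  (- (- a));  E1 = ((- (- a)) * (1 * 3))
3. [neg_neg →] (- (- a))  →  a;  E1 = (a * (1 * 3))
4. [add_zero ←] 1  →  (1 + 0);  E1 = (a * ((1 + 0) * 3))
5. [sub_self ←] 0  →  (0 + (- 0));  E1 = (a * ((1 + (0 + (- 0))) * 3))
6. [add_zero ←] (1 + (0 + (- 0)))  →  ((1 + (0 + (- 0))) + 0);  this is E2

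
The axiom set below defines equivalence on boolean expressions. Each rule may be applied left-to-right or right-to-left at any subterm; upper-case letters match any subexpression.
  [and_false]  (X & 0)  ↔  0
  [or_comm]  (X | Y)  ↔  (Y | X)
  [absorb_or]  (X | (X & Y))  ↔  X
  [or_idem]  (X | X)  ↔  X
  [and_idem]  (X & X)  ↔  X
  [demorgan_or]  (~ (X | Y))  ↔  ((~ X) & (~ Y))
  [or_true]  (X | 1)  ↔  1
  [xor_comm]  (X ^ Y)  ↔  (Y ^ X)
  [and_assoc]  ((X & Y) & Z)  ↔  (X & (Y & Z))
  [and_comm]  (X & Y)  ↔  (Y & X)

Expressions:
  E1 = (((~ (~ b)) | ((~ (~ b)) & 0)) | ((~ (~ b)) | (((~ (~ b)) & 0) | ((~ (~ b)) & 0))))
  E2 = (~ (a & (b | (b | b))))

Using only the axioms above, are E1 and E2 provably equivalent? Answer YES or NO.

Every axiom is a valid identity, so a rewrite proof would force E1 and E2 to agree under every assignment.
At a=0, b=0: E1 = 0 but E2 = 1; they differ, so no derivation exists.

NO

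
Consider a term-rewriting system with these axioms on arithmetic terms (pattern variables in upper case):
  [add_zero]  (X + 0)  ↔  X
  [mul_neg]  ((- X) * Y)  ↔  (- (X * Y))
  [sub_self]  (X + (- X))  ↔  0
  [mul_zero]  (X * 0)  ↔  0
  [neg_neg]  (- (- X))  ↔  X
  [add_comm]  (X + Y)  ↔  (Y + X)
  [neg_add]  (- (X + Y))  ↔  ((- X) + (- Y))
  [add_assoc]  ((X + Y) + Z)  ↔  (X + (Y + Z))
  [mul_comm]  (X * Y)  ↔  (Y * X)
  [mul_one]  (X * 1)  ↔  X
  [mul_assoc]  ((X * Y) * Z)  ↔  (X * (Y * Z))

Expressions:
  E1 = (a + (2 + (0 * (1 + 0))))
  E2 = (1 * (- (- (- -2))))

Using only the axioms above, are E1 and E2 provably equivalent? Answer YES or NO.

NO

Every axiom is a valid identity, so a rewrite proof would force E1 and E2 to agree under every assignment.
At a=1: E1 = 3 but E2 = 2; they differ, so no derivation exists.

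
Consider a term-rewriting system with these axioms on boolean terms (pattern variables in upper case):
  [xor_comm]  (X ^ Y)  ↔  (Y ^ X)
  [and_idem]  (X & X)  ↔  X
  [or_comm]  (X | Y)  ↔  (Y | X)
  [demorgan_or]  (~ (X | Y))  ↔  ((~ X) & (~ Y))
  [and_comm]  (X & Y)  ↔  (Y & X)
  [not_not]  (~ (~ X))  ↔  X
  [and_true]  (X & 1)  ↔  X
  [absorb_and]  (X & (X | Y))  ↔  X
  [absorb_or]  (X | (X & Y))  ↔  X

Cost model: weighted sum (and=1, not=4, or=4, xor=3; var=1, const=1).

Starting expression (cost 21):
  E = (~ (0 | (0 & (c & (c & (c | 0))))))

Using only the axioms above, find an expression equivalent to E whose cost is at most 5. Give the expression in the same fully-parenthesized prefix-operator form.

1. [absorb_and →] (c & (c | 0))  →  c;  E = (~ (0 | (0 & (c & c))))
2. [and_idem →] (c & c)  →  c;  E = (~ (0 | (0 & c)))
3. [absorb_or →] (0 | (0 & c))  →  0;  cost 5 ≤ 5, done

(~ 0)   [cost 5]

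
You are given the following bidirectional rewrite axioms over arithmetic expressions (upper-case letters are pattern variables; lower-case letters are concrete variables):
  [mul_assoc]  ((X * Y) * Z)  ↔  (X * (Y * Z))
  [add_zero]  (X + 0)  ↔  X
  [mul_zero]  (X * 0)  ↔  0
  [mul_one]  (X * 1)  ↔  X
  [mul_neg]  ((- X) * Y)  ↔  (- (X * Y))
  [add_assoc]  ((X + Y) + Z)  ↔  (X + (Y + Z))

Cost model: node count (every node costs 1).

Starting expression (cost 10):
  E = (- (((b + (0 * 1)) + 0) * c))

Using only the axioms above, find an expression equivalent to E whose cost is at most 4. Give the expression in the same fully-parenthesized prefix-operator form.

(1) ((b + (0 * 1)) + 0)  =[add_zero →]=  (b + (0 * 1))    ⊢ (- ((b + (0 * 1)) * c))
(2) (0 * 1)  =[mul_one →]=  0    ⊢ (- ((b + 0) * c))
(3) (b + 0)  =[add_zero →]=  b    ⊢ cost 4, within 4

(- (b * c))   [cost 4]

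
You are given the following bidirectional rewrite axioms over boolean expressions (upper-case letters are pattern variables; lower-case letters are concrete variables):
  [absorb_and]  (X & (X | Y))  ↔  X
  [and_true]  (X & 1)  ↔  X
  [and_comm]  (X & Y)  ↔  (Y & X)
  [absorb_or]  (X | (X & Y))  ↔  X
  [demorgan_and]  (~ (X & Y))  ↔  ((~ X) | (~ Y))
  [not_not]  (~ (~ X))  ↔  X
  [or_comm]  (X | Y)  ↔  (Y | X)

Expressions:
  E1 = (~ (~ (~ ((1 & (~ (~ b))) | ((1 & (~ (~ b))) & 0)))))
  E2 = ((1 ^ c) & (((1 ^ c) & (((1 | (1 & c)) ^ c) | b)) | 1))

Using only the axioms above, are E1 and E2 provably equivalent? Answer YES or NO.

Every axiom is a valid identity, so a rewrite proof would force E1 and E2 to agree under every assignment.
At b=0, c=1: E1 = 1 but E2 = 0; they differ, so no derivation exists.

NO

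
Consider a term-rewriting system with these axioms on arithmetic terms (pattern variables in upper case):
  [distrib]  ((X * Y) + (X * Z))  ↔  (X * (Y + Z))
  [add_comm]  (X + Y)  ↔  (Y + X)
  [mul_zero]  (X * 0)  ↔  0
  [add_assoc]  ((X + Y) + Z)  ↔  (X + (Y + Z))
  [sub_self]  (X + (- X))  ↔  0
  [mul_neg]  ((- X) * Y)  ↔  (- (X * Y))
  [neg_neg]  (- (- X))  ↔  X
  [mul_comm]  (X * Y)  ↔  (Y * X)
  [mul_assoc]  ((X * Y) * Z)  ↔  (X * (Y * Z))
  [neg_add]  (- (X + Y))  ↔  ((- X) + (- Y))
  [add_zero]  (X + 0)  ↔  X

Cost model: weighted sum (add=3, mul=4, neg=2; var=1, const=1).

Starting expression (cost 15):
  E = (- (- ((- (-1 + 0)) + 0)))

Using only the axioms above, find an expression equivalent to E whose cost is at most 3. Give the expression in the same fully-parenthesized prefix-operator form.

(- -1)   [cost 3]

1. [add_zero →] (-1 + 0)  →  -1;  E = (- (- ((- -1) + 0)))
2. [add_zero →] ((- -1) + 0)  →  (- -1);  E = (- (- (- -1)))
3. [neg_neg →] (- (- (- -1)))  →  (- -1);  cost 3 ≤ 3, done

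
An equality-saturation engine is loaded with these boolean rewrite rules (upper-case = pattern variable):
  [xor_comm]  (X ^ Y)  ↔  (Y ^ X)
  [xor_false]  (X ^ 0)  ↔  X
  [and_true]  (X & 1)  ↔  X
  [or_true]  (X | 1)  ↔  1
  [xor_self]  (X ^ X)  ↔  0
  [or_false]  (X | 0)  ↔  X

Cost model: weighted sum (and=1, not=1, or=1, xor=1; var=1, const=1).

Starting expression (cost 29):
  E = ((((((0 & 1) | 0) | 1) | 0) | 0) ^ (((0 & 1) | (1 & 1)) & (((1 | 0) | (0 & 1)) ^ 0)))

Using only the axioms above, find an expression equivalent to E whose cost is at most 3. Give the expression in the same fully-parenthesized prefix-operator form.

1. [or_false →] ((0 & 1) | 0)  →  (0 & 1);  E = (((((0 & 1) | 1) | 0) | 0) ^ (((0 & 1) | (1 & 1)) & (((1 | 0) | (0 & 1)) ^ 0)))
2. [and_true →] (0 & 1)  →  0;  E = (((((0 & 1) | 1) | 0) | 0) ^ (((0 & 1) | (1 & 1)) & (((1 | 0) | 0) ^ 0)))
3. [and_true →] (0 & 1)  →  0;  E = ((((0 | 1) | 0) | 0) ^ (((0 & 1) | (1 & 1)) & (((1 | 0) | 0) ^ 0)))
4. [or_true →] (0 | 1)  →  1;  E = (((1 | 0) | 0) ^ (((0 & 1) | (1 & 1)) & (((1 | 0) | 0) ^ 0)))
5. [and_true →] (0 & 1)  →  0;  E = (((1 | 0) | 0) ^ ((0 | (1 & 1)) & (((1 | 0) | 0) ^ 0)))
6. [or_false →] (1 | 0)  →  1;  E = (((1 | 0) | 0) ^ ((0 | (1 & 1)) & ((1 | 0) ^ 0)))
7. [and_true →] (1 & 1)  →  1;  E = (((1 | 0) | 0) ^ ((0 | 1) & ((1 | 0) ^ 0)))
8. [or_false →] (1 | 0)  →  1;  E = ((1 | 0) ^ ((0 | 1) & ((1 | 0) ^ 0)))
9. [or_false →] (1 | 0)  →  1;  E = (1 ^ ((0 | 1) & ((1 | 0) ^ 0)))
10. [or_true →] (0 | 1)  →  1;  E = (1 ^ (1 & ((1 | 0) ^ 0)))
11. [xor_false →] ((1 | 0) ^ 0)  →  (1 | 0);  E = (1 ^ (1 & (1 | 0)))
12. [or_false →] (1 | 0)  →  1;  E = (1 ^ (1 & 1))
13. [and_true →] (1 & 1)  →  1;  cost 3 ≤ 3, done

(1 ^ 1)   [cost 3]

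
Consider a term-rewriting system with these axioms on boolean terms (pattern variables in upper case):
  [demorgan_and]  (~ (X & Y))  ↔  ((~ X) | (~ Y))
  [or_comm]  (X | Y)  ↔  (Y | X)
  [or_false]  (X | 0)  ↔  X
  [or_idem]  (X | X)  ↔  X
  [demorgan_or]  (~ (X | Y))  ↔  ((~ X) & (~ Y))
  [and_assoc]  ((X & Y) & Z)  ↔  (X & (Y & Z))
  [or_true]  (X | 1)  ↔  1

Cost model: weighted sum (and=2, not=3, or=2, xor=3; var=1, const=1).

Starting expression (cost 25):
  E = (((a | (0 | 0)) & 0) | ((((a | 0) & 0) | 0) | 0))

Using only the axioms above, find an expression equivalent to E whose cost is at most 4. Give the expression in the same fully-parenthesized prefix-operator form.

(a & 0)   [cost 4]

(1) (((a | 0) & 0) | 0)  =[or_false →]=  ((a | 0) & 0)    ⊢ (((a | (0 | 0)) & 0) | (((a | 0) & 0) | 0))
(2) (((a | 0) & 0) | 0)  =[or_false →]=  ((a | 0) & 0)    ⊢ (((a | (0 | 0)) & 0) | ((a | 0) & 0))
(3) (0 | 0)  =[or_false →]=  0    ⊢ (((a | 0) & 0) | ((a | 0) & 0))
(4) (a | 0)  =[or_false →]=  a    ⊢ (((a | 0) & 0) | (a & 0))
(5) (a | 0)  =[or_false →]=  a    ⊢ ((a & 0) | (a & 0))
(6) ((a & 0) | (a & 0))  =[or_idem →]=  (a & 0)    ⊢ cost 4, within 4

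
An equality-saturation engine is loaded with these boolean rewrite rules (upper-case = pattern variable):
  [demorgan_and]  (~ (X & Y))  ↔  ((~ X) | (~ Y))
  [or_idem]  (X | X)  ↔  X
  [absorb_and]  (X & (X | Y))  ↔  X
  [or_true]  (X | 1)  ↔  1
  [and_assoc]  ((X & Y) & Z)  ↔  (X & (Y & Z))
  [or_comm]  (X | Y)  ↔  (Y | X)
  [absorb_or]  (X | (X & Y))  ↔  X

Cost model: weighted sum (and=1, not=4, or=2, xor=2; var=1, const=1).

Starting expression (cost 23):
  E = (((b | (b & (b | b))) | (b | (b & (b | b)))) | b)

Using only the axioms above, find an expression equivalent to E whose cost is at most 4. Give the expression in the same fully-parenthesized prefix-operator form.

step 1: or_idem (→) rewrites ((b | (b & (b | b))) | (b | (b & (b | b)))) into (b | (b & (b | b))), now ((b | (b & (b | b))) | b)
step 2: or_idem (→) rewrites (b | b) into b, now ((b | (b & b)) | b)
step 3: absorb_or (→) rewrites (b | (b & b)) into b, reaching cost 4 (bound 4)

(b | b)   [cost 4]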